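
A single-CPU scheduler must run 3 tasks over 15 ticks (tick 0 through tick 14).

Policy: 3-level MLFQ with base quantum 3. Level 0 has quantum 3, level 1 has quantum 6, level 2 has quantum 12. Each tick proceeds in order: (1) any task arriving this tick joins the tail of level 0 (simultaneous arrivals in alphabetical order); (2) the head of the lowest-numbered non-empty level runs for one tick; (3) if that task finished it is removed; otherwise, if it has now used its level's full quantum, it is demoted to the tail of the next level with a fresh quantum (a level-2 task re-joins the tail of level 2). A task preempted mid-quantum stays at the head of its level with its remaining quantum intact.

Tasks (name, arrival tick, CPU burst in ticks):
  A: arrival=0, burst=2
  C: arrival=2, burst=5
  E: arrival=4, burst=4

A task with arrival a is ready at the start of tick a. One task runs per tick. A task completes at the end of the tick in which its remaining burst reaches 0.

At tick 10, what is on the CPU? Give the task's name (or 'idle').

running at tick 10 = E

t=0: L0/L1/L2 = A/-/- → run A
t=1: L0/L1/L2 = A/-/- → run A
t=2: L0/L1/L2 = C/-/- → run C
t=3: L0/L1/L2 = C/-/- → run C
t=4: L0/L1/L2 = CE/-/- → run C
t=5: L0/L1/L2 = E/C/- → run E
t=6: L0/L1/L2 = E/C/- → run E
t=7: L0/L1/L2 = E/C/- → run E
t=8: L0/L1/L2 = -/CE/- → run C
t=9: L0/L1/L2 = -/CE/- → run C
t=10: L0/L1/L2 = -/E/- → run E
t=11: (idle)
t=12: (idle)
t=13: (idle)
t=14: (idle)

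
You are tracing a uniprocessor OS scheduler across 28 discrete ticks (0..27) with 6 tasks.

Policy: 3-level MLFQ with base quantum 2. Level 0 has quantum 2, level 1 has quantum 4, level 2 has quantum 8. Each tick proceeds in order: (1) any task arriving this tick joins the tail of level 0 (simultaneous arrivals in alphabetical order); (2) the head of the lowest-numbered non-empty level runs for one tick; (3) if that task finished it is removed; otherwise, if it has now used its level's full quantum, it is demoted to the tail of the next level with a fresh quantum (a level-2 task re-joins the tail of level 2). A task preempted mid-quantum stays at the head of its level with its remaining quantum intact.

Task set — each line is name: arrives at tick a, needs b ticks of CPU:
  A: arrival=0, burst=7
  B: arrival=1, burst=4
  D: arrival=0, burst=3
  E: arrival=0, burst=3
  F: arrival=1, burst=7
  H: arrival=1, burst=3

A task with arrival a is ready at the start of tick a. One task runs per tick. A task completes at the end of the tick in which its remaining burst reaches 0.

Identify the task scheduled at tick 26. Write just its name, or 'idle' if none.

running at tick 26 = F

t=0: L0/L1/L2 = ADE/-/- → run A
t=1: L0/L1/L2 = ADEBFH/-/- → run A
t=2: L0/L1/L2 = DEBFH/A/- → run D
t=3: L0/L1/L2 = DEBFH/A/- → run D
t=4: L0/L1/L2 = EBFH/AD/- → run E
t=5: L0/L1/L2 = EBFH/AD/- → run E
t=6: L0/L1/L2 = BFH/ADE/- → run B
t=7: L0/L1/L2 = BFH/ADE/- → run B
t=8: L0/L1/L2 = FH/ADEB/- → run F
t=9: L0/L1/L2 = FH/ADEB/- → run F
t=10: L0/L1/L2 = H/ADEBF/- → run H
t=11: L0/L1/L2 = H/ADEBF/- → run H
t=12: L0/L1/L2 = -/ADEBFH/- → run A
t=13: L0/L1/L2 = -/ADEBFH/- → run A
t=14: L0/L1/L2 = -/ADEBFH/- → run A
t=15: L0/L1/L2 = -/ADEBFH/- → run A
t=16: L0/L1/L2 = -/DEBFH/A → run D
t=17: L0/L1/L2 = -/EBFH/A → run E
t=18: L0/L1/L2 = -/BFH/A → run B
t=19: L0/L1/L2 = -/BFH/A → run B
t=20: L0/L1/L2 = -/FH/A → run F
t=21: L0/L1/L2 = -/FH/A → run F
t=22: L0/L1/L2 = -/FH/A → run F
t=23: L0/L1/L2 = -/FH/A → run F
t=24: L0/L1/L2 = -/H/AF → run H
t=25: L0/L1/L2 = -/-/AF → run A
t=26: L0/L1/L2 = -/-/F → run F
t=27: (idle)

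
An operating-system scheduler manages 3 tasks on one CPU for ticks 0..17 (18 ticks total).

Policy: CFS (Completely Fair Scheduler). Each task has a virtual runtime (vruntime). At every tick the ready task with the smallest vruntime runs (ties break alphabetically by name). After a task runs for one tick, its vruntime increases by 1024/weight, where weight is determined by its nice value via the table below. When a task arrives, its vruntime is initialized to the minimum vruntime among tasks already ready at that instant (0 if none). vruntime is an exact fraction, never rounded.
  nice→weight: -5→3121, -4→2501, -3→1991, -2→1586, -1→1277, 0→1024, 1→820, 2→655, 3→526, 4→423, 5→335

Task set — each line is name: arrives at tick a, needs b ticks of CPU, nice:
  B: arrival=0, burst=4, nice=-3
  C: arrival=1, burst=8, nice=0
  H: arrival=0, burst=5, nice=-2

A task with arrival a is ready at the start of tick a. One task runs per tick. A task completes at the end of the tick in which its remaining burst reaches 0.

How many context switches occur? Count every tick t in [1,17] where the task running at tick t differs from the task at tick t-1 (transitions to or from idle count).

context switches = 13

t=0: vr[B=0 H=0] → run B
t=1: vr[B=1024/1991 C=0 H=0] → run C
t=2: vr[B=1024/1991 C=1 H=0] → run H
t=3: vr[B=1024/1991 C=1 H=512/793] → run B
t=4: vr[B=2048/1991 C=1 H=512/793] → run H
t=5: vr[B=2048/1991 C=1 H=1024/793] → run C
t=6: vr[B=2048/1991 C=2 H=1024/793] → run B
t=7: vr[B=3072/1991 C=2 H=1024/793] → run H
t=8: vr[B=3072/1991 C=2 H=1536/793] → run B
t=9: vr[C=2 H=1536/793] → run H
t=10: vr[C=2 H=2048/793] → run C
t=11: vr[C=3 H=2048/793] → run H
t=12: vr[C=3] → run C
t=13: vr[C=4] → run C
t=14: vr[C=5] → run C
t=15: vr[C=6] → run C
t=16: vr[C=7] → run C
t=17: (idle)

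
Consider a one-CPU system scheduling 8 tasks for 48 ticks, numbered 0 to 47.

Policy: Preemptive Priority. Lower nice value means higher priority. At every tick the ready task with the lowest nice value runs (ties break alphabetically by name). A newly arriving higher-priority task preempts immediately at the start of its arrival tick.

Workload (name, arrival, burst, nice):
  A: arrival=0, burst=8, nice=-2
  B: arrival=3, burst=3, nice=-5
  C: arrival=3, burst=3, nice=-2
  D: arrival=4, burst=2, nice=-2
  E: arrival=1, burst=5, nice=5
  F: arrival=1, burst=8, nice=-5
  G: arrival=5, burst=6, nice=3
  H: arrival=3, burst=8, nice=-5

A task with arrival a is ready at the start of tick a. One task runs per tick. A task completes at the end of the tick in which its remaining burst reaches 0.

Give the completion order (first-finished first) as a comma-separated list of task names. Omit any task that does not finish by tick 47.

completion order = B, F, H, A, C, D, G, E

t=0: ready={A} → run A
t=1: ready={A,E,F} → run F
t=2: ready={A,E,F} → run F
t=3: ready={A,B,C,E,F,H} → run B
t=4: ready={A,B,C,D,E,F,H} → run B
t=5: ready={A,B,C,D,E,F,G,H} → run B
t=6: ready={A,C,D,E,F,G,H} → run F
t=7: ready={A,C,D,E,F,G,H} → run F
t=8: ready={A,C,D,E,F,G,H} → run F
t=9: ready={A,C,D,E,F,G,H} → run F
t=10: ready={A,C,D,E,F,G,H} → run F
t=11: ready={A,C,D,E,F,G,H} → run F
t=12: ready={A,C,D,E,G,H} → run H
t=13: ready={A,C,D,E,G,H} → run H
t=14: ready={A,C,D,E,G,H} → run H
t=15: ready={A,C,D,E,G,H} → run H
t=16: ready={A,C,D,E,G,H} → run H
t=17: ready={A,C,D,E,G,H} → run H
t=18: ready={A,C,D,E,G,H} → run H
t=19: ready={A,C,D,E,G,H} → run H
t=20: ready={A,C,D,E,G} → run A
t=21: ready={A,C,D,E,G} → run A
t=22: ready={A,C,D,E,G} → run A
t=23: ready={A,C,D,E,G} → run A
t=24: ready={A,C,D,E,G} → run A
t=25: ready={A,C,D,E,G} → run A
t=26: ready={A,C,D,E,G} → run A
t=27: ready={C,D,E,G} → run C
t=28: ready={C,D,E,G} → run C
t=29: ready={C,D,E,G} → run C
t=30: ready={D,E,G} → run D
t=31: ready={D,E,G} → run D
t=32: ready={E,G} → run G
t=33: ready={E,G} → run G
t=34: ready={E,G} → run G
t=35: ready={E,G} → run G
t=36: ready={E,G} → run G
t=37: ready={E,G} → run G
t=38: ready={E} → run E
t=39: ready={E} → run E
t=40: ready={E} → run E
t=41: ready={E} → run E
t=42: ready={E} → run E
t=43: (idle)
t=44: (idle)
t=45: (idle)
t=46: (idle)
t=47: (idle)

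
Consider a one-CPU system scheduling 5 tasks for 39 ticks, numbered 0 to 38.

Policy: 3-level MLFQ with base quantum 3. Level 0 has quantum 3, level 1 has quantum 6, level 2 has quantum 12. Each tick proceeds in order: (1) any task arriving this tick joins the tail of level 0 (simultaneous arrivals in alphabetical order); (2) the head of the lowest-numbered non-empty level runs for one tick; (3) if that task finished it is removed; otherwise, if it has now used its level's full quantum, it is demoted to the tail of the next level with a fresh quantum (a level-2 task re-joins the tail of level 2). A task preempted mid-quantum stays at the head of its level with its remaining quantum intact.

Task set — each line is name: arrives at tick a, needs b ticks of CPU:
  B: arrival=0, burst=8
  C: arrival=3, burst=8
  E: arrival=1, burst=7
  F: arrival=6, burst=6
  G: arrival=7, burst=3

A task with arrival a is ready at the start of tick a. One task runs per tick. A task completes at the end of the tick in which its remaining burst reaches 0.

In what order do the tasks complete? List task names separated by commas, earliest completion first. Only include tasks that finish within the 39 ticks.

t=0: L0/L1/L2 = B/-/- → run B
t=1: L0/L1/L2 = BE/-/- → run B
t=2: L0/L1/L2 = BE/-/- → run B
t=3: L0/L1/L2 = EC/B/- → run E
t=4: L0/L1/L2 = EC/B/- → run E
t=5: L0/L1/L2 = EC/B/- → run E
t=6: L0/L1/L2 = CF/BE/- → run C
t=7: L0/L1/L2 = CFG/BE/- → run C
t=8: L0/L1/L2 = CFG/BE/- → run C
t=9: L0/L1/L2 = FG/BEC/- → run F
t=10: L0/L1/L2 = FG/BEC/- → run F
t=11: L0/L1/L2 = FG/BEC/- → run F
t=12: L0/L1/L2 = G/BECF/- → run G
t=13: L0/L1/L2 = G/BECF/- → run G
t=14: L0/L1/L2 = G/BECF/- → run G
t=15: L0/L1/L2 = -/BECF/- → run B
t=16: L0/L1/L2 = -/BECF/- → run B
t=17: L0/L1/L2 = -/BECF/- → run B
t=18: L0/L1/L2 = -/BECF/- → run B
t=19: L0/L1/L2 = -/BECF/- → run B
t=20: L0/L1/L2 = -/ECF/- → run E
t=21: L0/L1/L2 = -/ECF/- → run E
t=22: L0/L1/L2 = -/ECF/- → run E
t=23: L0/L1/L2 = -/ECF/- → run E
t=24: L0/L1/L2 = -/CF/- → run C
t=25: L0/L1/L2 = -/CF/- → run C
t=26: L0/L1/L2 = -/CF/- → run C
t=27: L0/L1/L2 = -/CF/- → run C
t=28: L0/L1/L2 = -/CF/- → run C
t=29: L0/L1/L2 = -/F/- → run F
t=30: L0/L1/L2 = -/F/- → run F
t=31: L0/L1/L2 = -/F/- → run F
t=32: (idle)
t=33: (idle)
t=34: (idle)
t=35: (idle)
t=36: (idle)
t=37: (idle)
t=38: (idle)

completion order = G, B, E, C, F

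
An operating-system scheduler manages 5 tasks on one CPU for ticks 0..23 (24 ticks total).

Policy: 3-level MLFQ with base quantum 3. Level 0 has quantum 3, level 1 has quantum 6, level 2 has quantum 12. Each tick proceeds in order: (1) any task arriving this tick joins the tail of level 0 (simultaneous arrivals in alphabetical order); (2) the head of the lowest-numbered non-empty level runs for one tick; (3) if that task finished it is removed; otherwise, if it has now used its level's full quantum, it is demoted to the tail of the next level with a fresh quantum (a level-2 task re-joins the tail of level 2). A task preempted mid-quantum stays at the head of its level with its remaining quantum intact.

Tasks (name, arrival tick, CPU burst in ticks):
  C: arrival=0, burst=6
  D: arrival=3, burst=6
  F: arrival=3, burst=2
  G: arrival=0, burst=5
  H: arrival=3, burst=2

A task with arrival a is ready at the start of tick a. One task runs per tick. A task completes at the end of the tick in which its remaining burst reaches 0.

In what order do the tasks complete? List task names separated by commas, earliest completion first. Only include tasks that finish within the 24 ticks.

completion order = F, H, C, G, D

t=0: L0/L1/L2 = CG/-/- → run C
t=1: L0/L1/L2 = CG/-/- → run C
t=2: L0/L1/L2 = CG/-/- → run C
t=3: L0/L1/L2 = GDFH/C/- → run G
t=4: L0/L1/L2 = GDFH/C/- → run G
t=5: L0/L1/L2 = GDFH/C/- → run G
t=6: L0/L1/L2 = DFH/CG/- → run D
t=7: L0/L1/L2 = DFH/CG/- → run D
t=8: L0/L1/L2 = DFH/CG/- → run D
t=9: L0/L1/L2 = FH/CGD/- → run F
t=10: L0/L1/L2 = FH/CGD/- → run F
t=11: L0/L1/L2 = H/CGD/- → run H
t=12: L0/L1/L2 = H/CGD/- → run H
t=13: L0/L1/L2 = -/CGD/- → run C
t=14: L0/L1/L2 = -/CGD/- → run C
t=15: L0/L1/L2 = -/CGD/- → run C
t=16: L0/L1/L2 = -/GD/- → run G
t=17: L0/L1/L2 = -/GD/- → run G
t=18: L0/L1/L2 = -/D/- → run D
t=19: L0/L1/L2 = -/D/- → run D
t=20: L0/L1/L2 = -/D/- → run D
t=21: (idle)
t=22: (idle)
t=23: (idle)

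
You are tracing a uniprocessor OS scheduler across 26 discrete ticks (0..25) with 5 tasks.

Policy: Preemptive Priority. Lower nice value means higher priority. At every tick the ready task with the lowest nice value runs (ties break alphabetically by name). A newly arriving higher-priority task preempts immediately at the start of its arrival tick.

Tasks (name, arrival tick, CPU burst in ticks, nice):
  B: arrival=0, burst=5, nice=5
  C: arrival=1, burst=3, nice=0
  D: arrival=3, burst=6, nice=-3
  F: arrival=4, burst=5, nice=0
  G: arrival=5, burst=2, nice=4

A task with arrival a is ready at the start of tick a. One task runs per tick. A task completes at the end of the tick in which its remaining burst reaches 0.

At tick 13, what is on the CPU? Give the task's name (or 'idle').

running at tick 13 = F

t=0: ready={B} → run B
t=1: ready={B,C} → run C
t=2: ready={B,C} → run C
t=3: ready={B,C,D} → run D
t=4: ready={B,C,D,F} → run D
t=5: ready={B,C,D,F,G} → run D
t=6: ready={B,C,D,F,G} → run D
t=7: ready={B,C,D,F,G} → run D
t=8: ready={B,C,D,F,G} → run D
t=9: ready={B,C,F,G} → run C
t=10: ready={B,F,G} → run F
t=11: ready={B,F,G} → run F
t=12: ready={B,F,G} → run F
t=13: ready={B,F,G} → run F
t=14: ready={B,F,G} → run F
t=15: ready={B,G} → run G
t=16: ready={B,G} → run G
t=17: ready={B} → run B
t=18: ready={B} → run B
t=19: ready={B} → run B
t=20: ready={B} → run B
t=21: (idle)
t=22: (idle)
t=23: (idle)
t=24: (idle)
t=25: (idle)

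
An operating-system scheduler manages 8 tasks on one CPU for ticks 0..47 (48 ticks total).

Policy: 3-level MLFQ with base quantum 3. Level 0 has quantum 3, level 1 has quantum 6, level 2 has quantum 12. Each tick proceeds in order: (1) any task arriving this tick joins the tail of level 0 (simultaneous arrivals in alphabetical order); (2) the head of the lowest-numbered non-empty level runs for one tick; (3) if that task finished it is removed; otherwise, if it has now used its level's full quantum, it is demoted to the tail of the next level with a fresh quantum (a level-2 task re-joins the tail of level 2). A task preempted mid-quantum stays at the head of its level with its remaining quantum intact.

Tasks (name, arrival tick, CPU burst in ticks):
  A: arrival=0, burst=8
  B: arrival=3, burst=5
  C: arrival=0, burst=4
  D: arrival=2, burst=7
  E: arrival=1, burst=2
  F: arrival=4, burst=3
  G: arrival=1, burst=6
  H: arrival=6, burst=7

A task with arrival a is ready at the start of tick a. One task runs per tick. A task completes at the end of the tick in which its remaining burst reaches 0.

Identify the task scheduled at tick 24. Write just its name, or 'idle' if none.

t=0: L0/L1/L2 = AC/-/- → run A
t=1: L0/L1/L2 = ACEG/-/- → run A
t=2: L0/L1/L2 = ACEGD/-/- → run A
t=3: L0/L1/L2 = CEGDB/A/- → run C
t=4: L0/L1/L2 = CEGDBF/A/- → run C
t=5: L0/L1/L2 = CEGDBF/A/- → run C
t=6: L0/L1/L2 = EGDBFH/AC/- → run E
t=7: L0/L1/L2 = EGDBFH/AC/- → run E
t=8: L0/L1/L2 = GDBFH/AC/- → run G
t=9: L0/L1/L2 = GDBFH/AC/- → run G
t=10: L0/L1/L2 = GDBFH/AC/- → run G
t=11: L0/L1/L2 = DBFH/ACG/- → run D
t=12: L0/L1/L2 = DBFH/ACG/- → run D
t=13: L0/L1/L2 = DBFH/ACG/- → run D
t=14: L0/L1/L2 = BFH/ACGD/- → run B
t=15: L0/L1/L2 = BFH/ACGD/- → run B
t=16: L0/L1/L2 = BFH/ACGD/- → run B
t=17: L0/L1/L2 = FH/ACGDB/- → run F
t=18: L0/L1/L2 = FH/ACGDB/- → run F
t=19: L0/L1/L2 = FH/ACGDB/- → run F
t=20: L0/L1/L2 = H/ACGDB/- → run H
t=21: L0/L1/L2 = H/ACGDB/- → run H
t=22: L0/L1/L2 = H/ACGDB/- → run H
t=23: L0/L1/L2 = -/ACGDBH/- → run A
t=24: L0/L1/L2 = -/ACGDBH/- → run A
t=25: L0/L1/L2 = -/ACGDBH/- → run A
t=26: L0/L1/L2 = -/ACGDBH/- → run A
t=27: L0/L1/L2 = -/ACGDBH/- → run A
t=28: L0/L1/L2 = -/CGDBH/- → run C
t=29: L0/L1/L2 = -/GDBH/- → run G
t=30: L0/L1/L2 = -/GDBH/- → run G
t=31: L0/L1/L2 = -/GDBH/- → run G
t=32: L0/L1/L2 = -/DBH/- → run D
t=33: L0/L1/L2 = -/DBH/- → run D
t=34: L0/L1/L2 = -/DBH/- → run D
t=35: L0/L1/L2 = -/DBH/- → run D
t=36: L0/L1/L2 = -/BH/- → run B
t=37: L0/L1/L2 = -/BH/- → run B
t=38: L0/L1/L2 = -/H/- → run H
t=39: L0/L1/L2 = -/H/- → run H
t=40: L0/L1/L2 = -/H/- → run H
t=41: L0/L1/L2 = -/H/- → run H
t=42: (idle)
t=43: (idle)
t=44: (idle)
t=45: (idle)
t=46: (idle)
t=47: (idle)

running at tick 24 = A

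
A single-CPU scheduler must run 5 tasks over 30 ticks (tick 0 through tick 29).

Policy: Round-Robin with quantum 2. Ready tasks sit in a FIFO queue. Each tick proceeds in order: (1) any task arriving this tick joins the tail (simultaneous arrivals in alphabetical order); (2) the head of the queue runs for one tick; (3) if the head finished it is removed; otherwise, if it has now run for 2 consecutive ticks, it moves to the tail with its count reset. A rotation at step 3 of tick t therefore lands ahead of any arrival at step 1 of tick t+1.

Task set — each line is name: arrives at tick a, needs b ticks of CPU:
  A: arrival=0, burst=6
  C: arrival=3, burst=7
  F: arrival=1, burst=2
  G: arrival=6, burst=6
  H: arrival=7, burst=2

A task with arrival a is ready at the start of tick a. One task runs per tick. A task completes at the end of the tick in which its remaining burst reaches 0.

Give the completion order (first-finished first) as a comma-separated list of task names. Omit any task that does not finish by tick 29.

completion order = F, A, H, G, C

t=0: queue=[A] q_used=0 → run A
t=1: queue=[A,F] q_used=1 → run A
t=2: queue=[F,A] q_used=0 → run F
t=3: queue=[F,A,C] q_used=1 → run F
t=4: queue=[A,C] q_used=0 → run A
t=5: queue=[A,C] q_used=1 → run A
t=6: queue=[C,A,G] q_used=0 → run C
t=7: queue=[C,A,G,H] q_used=1 → run C
t=8: queue=[A,G,H,C] q_used=0 → run A
t=9: queue=[A,G,H,C] q_used=1 → run A
t=10: queue=[G,H,C] q_used=0 → run G
t=11: queue=[G,H,C] q_used=1 → run G
t=12: queue=[H,C,G] q_used=0 → run H
t=13: queue=[H,C,G] q_used=1 → run H
t=14: queue=[C,G] q_used=0 → run C
t=15: queue=[C,G] q_used=1 → run C
t=16: queue=[G,C] q_used=0 → run G
t=17: queue=[G,C] q_used=1 → run G
t=18: queue=[C,G] q_used=0 → run C
t=19: queue=[C,G] q_used=1 → run C
t=20: queue=[G,C] q_used=0 → run G
t=21: queue=[G,C] q_used=1 → run G
t=22: queue=[C] q_used=0 → run C
t=23: (idle)
t=24: (idle)
t=25: (idle)
t=26: (idle)
t=27: (idle)
t=28: (idle)
t=29: (idle)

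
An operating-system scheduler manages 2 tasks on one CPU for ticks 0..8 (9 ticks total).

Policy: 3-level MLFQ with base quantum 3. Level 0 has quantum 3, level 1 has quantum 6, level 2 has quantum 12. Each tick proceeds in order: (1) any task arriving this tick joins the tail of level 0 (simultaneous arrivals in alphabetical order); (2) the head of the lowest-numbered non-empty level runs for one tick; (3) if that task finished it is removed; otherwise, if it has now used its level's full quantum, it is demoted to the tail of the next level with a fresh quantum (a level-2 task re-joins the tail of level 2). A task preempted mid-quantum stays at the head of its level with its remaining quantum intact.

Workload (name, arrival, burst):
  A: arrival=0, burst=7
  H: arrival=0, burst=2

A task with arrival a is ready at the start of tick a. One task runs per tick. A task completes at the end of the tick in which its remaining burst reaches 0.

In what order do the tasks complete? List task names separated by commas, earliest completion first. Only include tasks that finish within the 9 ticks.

completion order = H, A

t=0: L0/L1/L2 = AH/-/- → run A
t=1: L0/L1/L2 = AH/-/- → run A
t=2: L0/L1/L2 = AH/-/- → run A
t=3: L0/L1/L2 = H/A/- → run H
t=4: L0/L1/L2 = H/A/- → run H
t=5: L0/L1/L2 = -/A/- → run A
t=6: L0/L1/L2 = -/A/- → run A
t=7: L0/L1/L2 = -/A/- → run A
t=8: L0/L1/L2 = -/A/- → run A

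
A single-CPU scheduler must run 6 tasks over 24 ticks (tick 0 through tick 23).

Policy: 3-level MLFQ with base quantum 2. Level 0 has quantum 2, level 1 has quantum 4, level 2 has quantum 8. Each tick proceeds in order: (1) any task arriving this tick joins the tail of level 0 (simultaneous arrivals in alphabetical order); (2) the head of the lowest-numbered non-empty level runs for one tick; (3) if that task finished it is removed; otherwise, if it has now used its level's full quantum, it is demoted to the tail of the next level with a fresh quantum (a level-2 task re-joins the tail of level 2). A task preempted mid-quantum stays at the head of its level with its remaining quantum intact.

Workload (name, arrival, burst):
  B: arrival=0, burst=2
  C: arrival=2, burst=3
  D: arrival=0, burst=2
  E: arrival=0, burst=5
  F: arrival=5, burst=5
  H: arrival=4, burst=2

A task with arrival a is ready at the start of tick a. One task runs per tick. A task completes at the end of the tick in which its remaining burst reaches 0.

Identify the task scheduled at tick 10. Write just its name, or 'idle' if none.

t=0: L0/L1/L2 = BDE/-/- → run B
t=1: L0/L1/L2 = BDE/-/- → run B
t=2: L0/L1/L2 = DEC/-/- → run D
t=3: L0/L1/L2 = DEC/-/- → run D
t=4: L0/L1/L2 = ECH/-/- → run E
t=5: L0/L1/L2 = ECHF/-/- → run E
t=6: L0/L1/L2 = CHF/E/- → run C
t=7: L0/L1/L2 = CHF/E/- → run C
t=8: L0/L1/L2 = HF/EC/- → run H
t=9: L0/L1/L2 = HF/EC/- → run H
t=10: L0/L1/L2 = F/EC/- → run F
t=11: L0/L1/L2 = F/EC/- → run F
t=12: L0/L1/L2 = -/ECF/- → run E
t=13: L0/L1/L2 = -/ECF/- → run E
t=14: L0/L1/L2 = -/ECF/- → run E
t=15: L0/L1/L2 = -/CF/- → run C
t=16: L0/L1/L2 = -/F/- → run F
t=17: L0/L1/L2 = -/F/- → run F
t=18: L0/L1/L2 = -/F/- → run F
t=19: (idle)
t=20: (idle)
t=21: (idle)
t=22: (idle)
t=23: (idle)

running at tick 10 = F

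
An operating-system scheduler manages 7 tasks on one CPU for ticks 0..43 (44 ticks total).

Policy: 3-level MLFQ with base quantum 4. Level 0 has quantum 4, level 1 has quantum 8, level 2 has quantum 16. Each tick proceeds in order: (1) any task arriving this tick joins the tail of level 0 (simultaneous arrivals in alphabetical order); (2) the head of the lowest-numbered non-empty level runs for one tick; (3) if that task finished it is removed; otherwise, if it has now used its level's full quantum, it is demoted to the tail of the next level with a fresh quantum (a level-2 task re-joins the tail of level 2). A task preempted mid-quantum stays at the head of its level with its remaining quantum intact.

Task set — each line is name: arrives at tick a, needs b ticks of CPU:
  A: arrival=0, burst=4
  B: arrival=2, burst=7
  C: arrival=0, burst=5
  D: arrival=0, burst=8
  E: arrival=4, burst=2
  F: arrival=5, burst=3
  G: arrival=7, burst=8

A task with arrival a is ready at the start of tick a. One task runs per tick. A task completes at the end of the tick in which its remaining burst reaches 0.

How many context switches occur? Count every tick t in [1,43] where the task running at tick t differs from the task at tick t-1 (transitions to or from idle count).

context switches = 11

t=0: L0/L1/L2 = ACD/-/- → run A
t=1: L0/L1/L2 = ACD/-/- → run A
t=2: L0/L1/L2 = ACDB/-/- → run A
t=3: L0/L1/L2 = ACDB/-/- → run A
t=4: L0/L1/L2 = CDBE/-/- → run C
t=5: L0/L1/L2 = CDBEF/-/- → run C
t=6: L0/L1/L2 = CDBEF/-/- → run C
t=7: L0/L1/L2 = CDBEFG/-/- → run C
t=8: L0/L1/L2 = DBEFG/C/- → run D
t=9: L0/L1/L2 = DBEFG/C/- → run D
t=10: L0/L1/L2 = DBEFG/C/- → run D
t=11: L0/L1/L2 = DBEFG/C/- → run D
t=12: L0/L1/L2 = BEFG/CD/- → run B
t=13: L0/L1/L2 = BEFG/CD/- → run B
t=14: L0/L1/L2 = BEFG/CD/- → run B
t=15: L0/L1/L2 = BEFG/CD/- → run B
t=16: L0/L1/L2 = EFG/CDB/- → run E
t=17: L0/L1/L2 = EFG/CDB/- → run E
t=18: L0/L1/L2 = FG/CDB/- → run F
t=19: L0/L1/L2 = FG/CDB/- → run F
t=20: L0/L1/L2 = FG/CDB/- → run F
t=21: L0/L1/L2 = G/CDB/- → run G
t=22: L0/L1/L2 = G/CDB/- → run G
t=23: L0/L1/L2 = G/CDB/- → run G
t=24: L0/L1/L2 = G/CDB/- → run G
t=25: L0/L1/L2 = -/CDBG/- → run C
t=26: L0/L1/L2 = -/DBG/- → run D
t=27: L0/L1/L2 = -/DBG/- → run D
t=28: L0/L1/L2 = -/DBG/- → run D
t=29: L0/L1/L2 = -/DBG/- → run D
t=30: L0/L1/L2 = -/BG/- → run B
t=31: L0/L1/L2 = -/BG/- → run B
t=32: L0/L1/L2 = -/BG/- → run B
t=33: L0/L1/L2 = -/G/- → run G
t=34: L0/L1/L2 = -/G/- → run G
t=35: L0/L1/L2 = -/G/- → run G
t=36: L0/L1/L2 = -/G/- → run G
t=37: (idle)
t=38: (idle)
t=39: (idle)
t=40: (idle)
t=41: (idle)
t=42: (idle)
t=43: (idle)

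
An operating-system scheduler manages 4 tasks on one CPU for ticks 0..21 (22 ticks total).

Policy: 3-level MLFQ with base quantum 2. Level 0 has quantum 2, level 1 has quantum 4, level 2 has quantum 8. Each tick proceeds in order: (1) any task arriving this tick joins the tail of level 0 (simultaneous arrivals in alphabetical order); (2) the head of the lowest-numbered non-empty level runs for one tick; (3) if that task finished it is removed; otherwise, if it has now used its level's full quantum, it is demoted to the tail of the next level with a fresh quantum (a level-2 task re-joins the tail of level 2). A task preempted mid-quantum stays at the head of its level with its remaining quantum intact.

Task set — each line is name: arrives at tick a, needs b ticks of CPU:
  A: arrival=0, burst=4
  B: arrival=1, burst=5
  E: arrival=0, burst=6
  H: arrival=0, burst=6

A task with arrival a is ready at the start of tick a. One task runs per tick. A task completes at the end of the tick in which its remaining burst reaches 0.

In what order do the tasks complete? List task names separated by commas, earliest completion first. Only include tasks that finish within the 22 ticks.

t=0: L0/L1/L2 = AEH/-/- → run A
t=1: L0/L1/L2 = AEHB/-/- → run A
t=2: L0/L1/L2 = EHB/A/- → run E
t=3: L0/L1/L2 = EHB/A/- → run E
t=4: L0/L1/L2 = HB/AE/- → run H
t=5: L0/L1/L2 = HB/AE/- → run H
t=6: L0/L1/L2 = B/AEH/- → run B
t=7: L0/L1/L2 = B/AEH/- → run B
t=8: L0/L1/L2 = -/AEHB/- → run A
t=9: L0/L1/L2 = -/AEHB/- → run A
t=10: L0/L1/L2 = -/EHB/- → run E
t=11: L0/L1/L2 = -/EHB/- → run E
t=12: L0/L1/L2 = -/EHB/- → run E
t=13: L0/L1/L2 = -/EHB/- → run E
t=14: L0/L1/L2 = -/HB/- → run H
t=15: L0/L1/L2 = -/HB/- → run H
t=16: L0/L1/L2 = -/HB/- → run H
t=17: L0/L1/L2 = -/HB/- → run H
t=18: L0/L1/L2 = -/B/- → run B
t=19: L0/L1/L2 = -/B/- → run B
t=20: L0/L1/L2 = -/B/- → run B
t=21: (idle)

completion order = A, E, H, B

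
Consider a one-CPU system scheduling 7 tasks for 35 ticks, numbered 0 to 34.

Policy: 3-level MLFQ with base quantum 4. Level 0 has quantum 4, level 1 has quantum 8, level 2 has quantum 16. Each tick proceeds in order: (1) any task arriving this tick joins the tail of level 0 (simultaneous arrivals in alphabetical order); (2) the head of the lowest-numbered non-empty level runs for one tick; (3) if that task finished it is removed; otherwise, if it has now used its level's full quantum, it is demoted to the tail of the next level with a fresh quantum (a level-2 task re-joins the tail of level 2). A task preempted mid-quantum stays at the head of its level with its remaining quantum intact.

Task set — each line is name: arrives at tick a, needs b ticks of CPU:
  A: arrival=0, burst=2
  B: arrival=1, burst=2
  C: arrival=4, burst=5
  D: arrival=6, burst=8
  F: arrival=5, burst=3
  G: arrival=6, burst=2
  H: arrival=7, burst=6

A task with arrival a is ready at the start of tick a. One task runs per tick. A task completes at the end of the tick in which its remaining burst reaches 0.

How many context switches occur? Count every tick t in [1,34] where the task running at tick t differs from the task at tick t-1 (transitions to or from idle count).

context switches = 10

t=0: L0/L1/L2 = A/-/- → run A
t=1: L0/L1/L2 = AB/-/- → run A
t=2: L0/L1/L2 = B/-/- → run B
t=3: L0/L1/L2 = B/-/- → run B
t=4: L0/L1/L2 = C/-/- → run C
t=5: L0/L1/L2 = CF/-/- → run C
t=6: L0/L1/L2 = CFDG/-/- → run C
t=7: L0/L1/L2 = CFDGH/-/- → run C
t=8: L0/L1/L2 = FDGH/C/- → run F
t=9: L0/L1/L2 = FDGH/C/- → run F
t=10: L0/L1/L2 = FDGH/C/- → run F
t=11: L0/L1/L2 = DGH/C/- → run D
t=12: L0/L1/L2 = DGH/C/- → run D
t=13: L0/L1/L2 = DGH/C/- → run D
t=14: L0/L1/L2 = DGH/C/- → run D
t=15: L0/L1/L2 = GH/CD/- → run G
t=16: L0/L1/L2 = GH/CD/- → run G
t=17: L0/L1/L2 = H/CD/- → run H
t=18: L0/L1/L2 = H/CD/- → run H
t=19: L0/L1/L2 = H/CD/- → run H
t=20: L0/L1/L2 = H/CD/- → run H
t=21: L0/L1/L2 = -/CDH/- → run C
t=22: L0/L1/L2 = -/DH/- → run D
t=23: L0/L1/L2 = -/DH/- → run D
t=24: L0/L1/L2 = -/DH/- → run D
t=25: L0/L1/L2 = -/DH/- → run D
t=26: L0/L1/L2 = -/H/- → run H
t=27: L0/L1/L2 = -/H/- → run H
t=28: (idle)
t=29: (idle)
t=30: (idle)
t=31: (idle)
t=32: (idle)
t=33: (idle)
t=34: (idle)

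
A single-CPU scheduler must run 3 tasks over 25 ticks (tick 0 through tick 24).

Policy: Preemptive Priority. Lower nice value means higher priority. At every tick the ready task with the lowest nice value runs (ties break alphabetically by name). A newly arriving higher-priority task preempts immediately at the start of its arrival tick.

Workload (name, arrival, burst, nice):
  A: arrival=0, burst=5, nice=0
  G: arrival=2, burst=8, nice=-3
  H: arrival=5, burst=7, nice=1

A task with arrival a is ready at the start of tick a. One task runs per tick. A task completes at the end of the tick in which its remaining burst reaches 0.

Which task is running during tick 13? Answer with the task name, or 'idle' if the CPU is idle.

t=0: ready={A} → run A
t=1: ready={A} → run A
t=2: ready={A,G} → run G
t=3: ready={A,G} → run G
t=4: ready={A,G} → run G
t=5: ready={A,G,H} → run G
t=6: ready={A,G,H} → run G
t=7: ready={A,G,H} → run G
t=8: ready={A,G,H} → run G
t=9: ready={A,G,H} → run G
t=10: ready={A,H} → run A
t=11: ready={A,H} → run A
t=12: ready={A,H} → run A
t=13: ready={H} → run H
t=14: ready={H} → run H
t=15: ready={H} → run H
t=16: ready={H} → run H
t=17: ready={H} → run H
t=18: ready={H} → run H
t=19: ready={H} → run H
t=20: (idle)
t=21: (idle)
t=22: (idle)
t=23: (idle)
t=24: (idle)

running at tick 13 = H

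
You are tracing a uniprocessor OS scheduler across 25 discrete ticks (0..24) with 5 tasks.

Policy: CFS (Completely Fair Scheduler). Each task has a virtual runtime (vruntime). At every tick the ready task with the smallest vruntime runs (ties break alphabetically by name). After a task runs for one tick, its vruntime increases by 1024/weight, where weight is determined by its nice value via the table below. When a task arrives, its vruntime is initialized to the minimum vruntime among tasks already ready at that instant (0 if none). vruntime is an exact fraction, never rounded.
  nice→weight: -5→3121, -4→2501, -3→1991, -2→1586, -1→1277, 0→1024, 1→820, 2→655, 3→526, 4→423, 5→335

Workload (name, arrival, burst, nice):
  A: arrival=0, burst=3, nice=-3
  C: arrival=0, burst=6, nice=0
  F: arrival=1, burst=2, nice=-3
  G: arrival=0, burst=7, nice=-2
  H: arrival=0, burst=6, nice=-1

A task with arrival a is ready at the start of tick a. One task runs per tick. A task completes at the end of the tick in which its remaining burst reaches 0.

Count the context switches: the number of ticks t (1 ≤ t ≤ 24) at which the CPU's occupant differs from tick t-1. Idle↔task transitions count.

context switches = 23

t=0: vr[A=0 C=0 G=0 H=0] → run A
t=1: vr[A=1024/1991 C=0 F=0 G=0 H=0] → run C
t=2: vr[A=1024/1991 C=1 F=0 G=0 H=0] → run F
t=3: vr[A=1024/1991 C=1 F=1024/1991 G=0 H=0] → run G
t=4: vr[A=1024/1991 C=1 F=1024/1991 G=512/793 H=0] → run H
t=5: vr[A=1024/1991 C=1 F=1024/1991 G=512/793 H=1024/1277] → run A
t=6: vr[A=2048/1991 C=1 F=1024/1991 G=512/793 H=1024/1277] → run F
t=7: vr[A=2048/1991 C=1 G=512/793 H=1024/1277] → run G
t=8: vr[A=2048/1991 C=1 G=1024/793 H=1024/1277] → run H
t=9: vr[A=2048/1991 C=1 G=1024/793 H=2048/1277] → run C
t=10: vr[A=2048/1991 C=2 G=1024/793 H=2048/1277] → run A
t=11: vr[C=2 G=1024/793 H=2048/1277] → run G
t=12: vr[C=2 G=1536/793 H=2048/1277] → run H
t=13: vr[C=2 G=1536/793 H=3072/1277] → run G
t=14: vr[C=2 G=2048/793 H=3072/1277] → run C
t=15: vr[C=3 G=2048/793 H=3072/1277] → run H
t=16: vr[C=3 G=2048/793 H=4096/1277] → run G
t=17: vr[C=3 G=2560/793 H=4096/1277] → run C
t=18: vr[C=4 G=2560/793 H=4096/1277] → run H
t=19: vr[C=4 G=2560/793 H=5120/1277] → run G
t=20: vr[C=4 G=3072/793 H=5120/1277] → run G
t=21: vr[C=4 H=5120/1277] → run C
t=22: vr[C=5 H=5120/1277] → run H
t=23: vr[C=5] → run C
t=24: (idle)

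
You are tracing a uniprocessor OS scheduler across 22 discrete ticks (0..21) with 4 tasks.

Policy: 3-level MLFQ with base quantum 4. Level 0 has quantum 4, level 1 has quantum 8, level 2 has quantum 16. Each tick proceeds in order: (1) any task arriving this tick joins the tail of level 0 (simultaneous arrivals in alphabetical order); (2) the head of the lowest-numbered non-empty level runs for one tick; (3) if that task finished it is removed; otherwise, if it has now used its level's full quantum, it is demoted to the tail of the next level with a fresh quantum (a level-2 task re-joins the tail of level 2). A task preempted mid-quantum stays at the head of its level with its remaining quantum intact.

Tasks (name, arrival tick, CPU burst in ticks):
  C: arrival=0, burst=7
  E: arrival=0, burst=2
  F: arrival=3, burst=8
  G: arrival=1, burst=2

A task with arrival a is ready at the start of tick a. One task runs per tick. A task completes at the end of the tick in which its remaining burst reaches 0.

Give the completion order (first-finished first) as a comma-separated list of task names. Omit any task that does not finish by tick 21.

completion order = E, G, C, F

t=0: L0/L1/L2 = CE/-/- → run C
t=1: L0/L1/L2 = CEG/-/- → run C
t=2: L0/L1/L2 = CEG/-/- → run C
t=3: L0/L1/L2 = CEGF/-/- → run C
t=4: L0/L1/L2 = EGF/C/- → run E
t=5: L0/L1/L2 = EGF/C/- → run E
t=6: L0/L1/L2 = GF/C/- → run G
t=7: L0/L1/L2 = GF/C/- → run G
t=8: L0/L1/L2 = F/C/- → run F
t=9: L0/L1/L2 = F/C/- → run F
t=10: L0/L1/L2 = F/C/- → run F
t=11: L0/L1/L2 = F/C/- → run F
t=12: L0/L1/L2 = -/CF/- → run C
t=13: L0/L1/L2 = -/CF/- → run C
t=14: L0/L1/L2 = -/CF/- → run C
t=15: L0/L1/L2 = -/F/- → run F
t=16: L0/L1/L2 = -/F/- → run F
t=17: L0/L1/L2 = -/F/- → run F
t=18: L0/L1/L2 = -/F/- → run F
t=19: (idle)
t=20: (idle)
t=21: (idle)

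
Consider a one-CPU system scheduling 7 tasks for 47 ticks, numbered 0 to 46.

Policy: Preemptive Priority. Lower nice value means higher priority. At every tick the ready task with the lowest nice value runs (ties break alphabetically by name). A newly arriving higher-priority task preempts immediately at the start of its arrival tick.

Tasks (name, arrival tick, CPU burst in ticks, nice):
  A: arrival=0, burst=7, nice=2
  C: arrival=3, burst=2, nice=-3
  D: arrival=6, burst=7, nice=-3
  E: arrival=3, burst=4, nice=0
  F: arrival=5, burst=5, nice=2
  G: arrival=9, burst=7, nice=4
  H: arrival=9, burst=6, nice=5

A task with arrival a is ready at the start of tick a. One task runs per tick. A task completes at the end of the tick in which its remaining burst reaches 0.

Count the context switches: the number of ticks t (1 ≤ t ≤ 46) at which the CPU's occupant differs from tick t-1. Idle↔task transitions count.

context switches = 9

t=0: ready={A} → run A
t=1: ready={A} → run A
t=2: ready={A} → run A
t=3: ready={A,C,E} → run C
t=4: ready={A,C,E} → run C
t=5: ready={A,E,F} → run E
t=6: ready={A,D,E,F} → run D
t=7: ready={A,D,E,F} → run D
t=8: ready={A,D,E,F} → run D
t=9: ready={A,D,E,F,G,H} → run D
t=10: ready={A,D,E,F,G,H} → run D
t=11: ready={A,D,E,F,G,H} → run D
t=12: ready={A,D,E,F,G,H} → run D
t=13: ready={A,E,F,G,H} → run E
t=14: ready={A,E,F,G,H} → run E
t=15: ready={A,E,F,G,H} → run E
t=16: ready={A,F,G,H} → run A
t=17: ready={A,F,G,H} → run A
t=18: ready={A,F,G,H} → run A
t=19: ready={A,F,G,H} → run A
t=20: ready={F,G,H} → run F
t=21: ready={F,G,H} → run F
t=22: ready={F,G,H} → run F
t=23: ready={F,G,H} → run F
t=24: ready={F,G,H} → run F
t=25: ready={G,H} → run G
t=26: ready={G,H} → run G
t=27: ready={G,H} → run G
t=28: ready={G,H} → run G
t=29: ready={G,H} → run G
t=30: ready={G,H} → run G
t=31: ready={G,H} → run G
t=32: ready={H} → run H
t=33: ready={H} → run H
t=34: ready={H} → run H
t=35: ready={H} → run H
t=36: ready={H} → run H
t=37: ready={H} → run H
t=38: (idle)
t=39: (idle)
t=40: (idle)
t=41: (idle)
t=42: (idle)
t=43: (idle)
t=44: (idle)
t=45: (idle)
t=46: (idle)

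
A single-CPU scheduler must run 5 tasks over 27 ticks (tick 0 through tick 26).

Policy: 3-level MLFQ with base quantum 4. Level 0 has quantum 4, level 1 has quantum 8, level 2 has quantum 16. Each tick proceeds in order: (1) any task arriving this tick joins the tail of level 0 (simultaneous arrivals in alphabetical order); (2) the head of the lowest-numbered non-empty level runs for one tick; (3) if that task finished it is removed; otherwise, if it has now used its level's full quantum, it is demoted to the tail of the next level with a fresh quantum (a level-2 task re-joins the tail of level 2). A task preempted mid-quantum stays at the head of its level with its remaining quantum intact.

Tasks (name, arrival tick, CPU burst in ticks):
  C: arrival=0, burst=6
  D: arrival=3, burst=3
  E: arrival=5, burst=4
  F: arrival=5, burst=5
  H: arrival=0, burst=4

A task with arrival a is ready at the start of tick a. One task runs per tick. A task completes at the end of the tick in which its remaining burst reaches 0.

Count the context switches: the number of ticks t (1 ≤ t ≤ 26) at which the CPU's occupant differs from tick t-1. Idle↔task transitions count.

t=0: L0/L1/L2 = CH/-/- → run C
t=1: L0/L1/L2 = CH/-/- → run C
t=2: L0/L1/L2 = CH/-/- → run C
t=3: L0/L1/L2 = CHD/-/- → run C
t=4: L0/L1/L2 = HD/C/- → run H
t=5: L0/L1/L2 = HDEF/C/- → run H
t=6: L0/L1/L2 = HDEF/C/- → run H
t=7: L0/L1/L2 = HDEF/C/- → run H
t=8: L0/L1/L2 = DEF/C/- → run D
t=9: L0/L1/L2 = DEF/C/- → run D
t=10: L0/L1/L2 = DEF/C/- → run D
t=11: L0/L1/L2 = EF/C/- → run E
t=12: L0/L1/L2 = EF/C/- → run E
t=13: L0/L1/L2 = EF/C/- → run E
t=14: L0/L1/L2 = EF/C/- → run E
t=15: L0/L1/L2 = F/C/- → run F
t=16: L0/L1/L2 = F/C/- → run F
t=17: L0/L1/L2 = F/C/- → run F
t=18: L0/L1/L2 = F/C/- → run F
t=19: L0/L1/L2 = -/CF/- → run C
t=20: L0/L1/L2 = -/CF/- → run C
t=21: L0/L1/L2 = -/F/- → run F
t=22: (idle)
t=23: (idle)
t=24: (idle)
t=25: (idle)
t=26: (idle)

context switches = 7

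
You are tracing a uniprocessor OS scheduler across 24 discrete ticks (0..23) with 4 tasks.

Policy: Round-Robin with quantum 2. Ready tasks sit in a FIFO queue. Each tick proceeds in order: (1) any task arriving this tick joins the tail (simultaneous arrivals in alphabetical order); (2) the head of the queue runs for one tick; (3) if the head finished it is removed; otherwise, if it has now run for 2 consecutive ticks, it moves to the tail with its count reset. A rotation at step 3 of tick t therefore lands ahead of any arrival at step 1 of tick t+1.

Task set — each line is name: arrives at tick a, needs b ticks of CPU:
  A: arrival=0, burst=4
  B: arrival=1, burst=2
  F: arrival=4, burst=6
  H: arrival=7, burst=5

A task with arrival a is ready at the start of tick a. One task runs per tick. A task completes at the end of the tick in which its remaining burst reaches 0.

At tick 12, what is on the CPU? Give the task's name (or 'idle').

running at tick 12 = H

t=0: queue=[A] q_used=0 → run A
t=1: queue=[A,B] q_used=1 → run A
t=2: queue=[B,A] q_used=0 → run B
t=3: queue=[B,A] q_used=1 → run B
t=4: queue=[A,F] q_used=0 → run A
t=5: queue=[A,F] q_used=1 → run A
t=6: queue=[F] q_used=0 → run F
t=7: queue=[F,H] q_used=1 → run F
t=8: queue=[H,F] q_used=0 → run H
t=9: queue=[H,F] q_used=1 → run H
t=10: queue=[F,H] q_used=0 → run F
t=11: queue=[F,H] q_used=1 → run F
t=12: queue=[H,F] q_used=0 → run H
t=13: queue=[H,F] q_used=1 → run H
t=14: queue=[F,H] q_used=0 → run F
t=15: queue=[F,H] q_used=1 → run F
t=16: queue=[H] q_used=0 → run H
t=17: (idle)
t=18: (idle)
t=19: (idle)
t=20: (idle)
t=21: (idle)
t=22: (idle)
t=23: (idle)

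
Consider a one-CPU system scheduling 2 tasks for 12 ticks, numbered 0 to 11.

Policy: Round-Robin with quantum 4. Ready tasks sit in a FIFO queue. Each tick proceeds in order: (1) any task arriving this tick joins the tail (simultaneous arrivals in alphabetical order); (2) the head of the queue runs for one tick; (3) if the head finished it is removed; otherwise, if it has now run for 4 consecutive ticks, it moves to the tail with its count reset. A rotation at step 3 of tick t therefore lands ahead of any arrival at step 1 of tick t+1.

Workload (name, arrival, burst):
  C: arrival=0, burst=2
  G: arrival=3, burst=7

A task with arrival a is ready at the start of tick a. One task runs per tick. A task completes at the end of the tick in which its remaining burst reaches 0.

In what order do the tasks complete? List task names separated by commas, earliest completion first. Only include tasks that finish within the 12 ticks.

completion order = C, G

t=0: queue=[C] q_used=0 → run C
t=1: queue=[C] q_used=1 → run C
t=2: (idle)
t=3: queue=[G] q_used=0 → run G
t=4: queue=[G] q_used=1 → run G
t=5: queue=[G] q_used=2 → run G
t=6: queue=[G] q_used=3 → run G
t=7: queue=[G] q_used=0 → run G
t=8: queue=[G] q_used=1 → run G
t=9: queue=[G] q_used=2 → run G
t=10: (idle)
t=11: (idle)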